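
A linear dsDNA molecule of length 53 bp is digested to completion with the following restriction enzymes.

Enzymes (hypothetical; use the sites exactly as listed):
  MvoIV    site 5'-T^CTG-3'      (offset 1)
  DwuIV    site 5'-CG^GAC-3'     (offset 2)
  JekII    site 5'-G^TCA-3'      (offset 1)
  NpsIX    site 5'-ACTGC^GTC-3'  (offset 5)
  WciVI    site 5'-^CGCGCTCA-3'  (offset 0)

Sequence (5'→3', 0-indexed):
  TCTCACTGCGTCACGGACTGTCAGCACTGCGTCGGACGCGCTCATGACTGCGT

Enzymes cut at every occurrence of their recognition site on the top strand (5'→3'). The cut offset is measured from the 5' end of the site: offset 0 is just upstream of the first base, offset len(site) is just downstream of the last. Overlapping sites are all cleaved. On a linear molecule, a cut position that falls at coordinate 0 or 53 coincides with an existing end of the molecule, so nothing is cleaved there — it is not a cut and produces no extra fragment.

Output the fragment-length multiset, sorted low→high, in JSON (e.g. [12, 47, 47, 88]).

Scan for sites:
  MvoIV (TCTG, off=1): no sites
  DwuIV (CGGAC, off=2): starts [13, 32] → cuts [15, 34]
  JekII (GTCA, off=1): starts [9, 19] → cuts [10, 20]
  NpsIX (ACTGCGTC, off=5): starts [4, 25] → cuts [9, 30]
  WciVI (CGCGCTCA, off=0): starts [36] → cuts [36]

All cut coordinates (distinct, sorted): [9, 10, 15, 20, 30, 34, 36]

Fragments:
  [0,9): 9 bp
  [9,10): 1 bp
  [10,15): 5 bp
  [15,20): 5 bp
  [20,30): 10 bp
  [30,34): 4 bp
  [34,36): 2 bp
  [36,53): 17 bp

[1,2,4,5,5,9,10,17]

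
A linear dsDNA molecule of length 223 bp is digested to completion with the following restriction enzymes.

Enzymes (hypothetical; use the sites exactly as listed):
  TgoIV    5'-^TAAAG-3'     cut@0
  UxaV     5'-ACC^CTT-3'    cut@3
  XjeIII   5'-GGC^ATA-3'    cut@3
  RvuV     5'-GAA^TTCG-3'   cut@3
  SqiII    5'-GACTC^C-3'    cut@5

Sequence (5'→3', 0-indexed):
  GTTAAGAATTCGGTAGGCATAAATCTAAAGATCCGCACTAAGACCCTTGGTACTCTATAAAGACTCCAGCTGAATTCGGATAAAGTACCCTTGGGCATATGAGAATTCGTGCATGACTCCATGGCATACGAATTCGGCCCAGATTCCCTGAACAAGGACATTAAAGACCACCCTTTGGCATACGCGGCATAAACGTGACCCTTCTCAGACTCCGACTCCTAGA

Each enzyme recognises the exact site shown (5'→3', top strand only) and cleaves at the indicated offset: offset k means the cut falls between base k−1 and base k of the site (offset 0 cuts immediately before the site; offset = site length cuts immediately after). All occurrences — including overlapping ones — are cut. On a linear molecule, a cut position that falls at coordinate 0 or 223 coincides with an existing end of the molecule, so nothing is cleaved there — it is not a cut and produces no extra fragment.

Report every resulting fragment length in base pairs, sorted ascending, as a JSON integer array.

[5,6,6,6,7,7,7,7,8,8,9,9,9,9,10,11,12,12,12,14,20,29]

Per-enzyme occurrences:
  TgoIV TAAAG/0: at [25, 57, 80, 161] ⇒ [25, 57, 80, 161]
  UxaV ACCCTT/3: at [42, 86, 169, 197] ⇒ [45, 89, 172, 200]
  XjeIII GGCATA/3: at [15, 93, 122, 176, 185] ⇒ [18, 96, 125, 179, 188]
  RvuV GAATTCG/3: at [5, 71, 102, 129] ⇒ [8, 74, 105, 132]
  SqiII GACTCC/5: at [61, 114, 207, 213] ⇒ [66, 119, 212, 218]

Pooled cuts: [8, 18, 25, 45, 57, 66, 74, 80, 89, 96, 105, 119, 125, 132, 161, 172, 179, 188, 200, 212, 218]

Fragments:
  [0,8): 8 bp
  [8,18): 10 bp
  [18,25): 7 bp
  [25,45): 20 bp
  [45,57): 12 bp
  [57,66): 9 bp
  [66,74): 8 bp
  [74,80): 6 bp
  [80,89): 9 bp
  [89,96): 7 bp
  [96,105): 9 bp
  [105,119): 14 bp
  [119,125): 6 bp
  [125,132): 7 bp
  [132,161): 29 bp
  [161,172): 11 bp
  [172,179): 7 bp
  [179,188): 9 bp
  [188,200): 12 bp
  [200,212): 12 bp
  [212,218): 6 bp
  [218,223): 5 bp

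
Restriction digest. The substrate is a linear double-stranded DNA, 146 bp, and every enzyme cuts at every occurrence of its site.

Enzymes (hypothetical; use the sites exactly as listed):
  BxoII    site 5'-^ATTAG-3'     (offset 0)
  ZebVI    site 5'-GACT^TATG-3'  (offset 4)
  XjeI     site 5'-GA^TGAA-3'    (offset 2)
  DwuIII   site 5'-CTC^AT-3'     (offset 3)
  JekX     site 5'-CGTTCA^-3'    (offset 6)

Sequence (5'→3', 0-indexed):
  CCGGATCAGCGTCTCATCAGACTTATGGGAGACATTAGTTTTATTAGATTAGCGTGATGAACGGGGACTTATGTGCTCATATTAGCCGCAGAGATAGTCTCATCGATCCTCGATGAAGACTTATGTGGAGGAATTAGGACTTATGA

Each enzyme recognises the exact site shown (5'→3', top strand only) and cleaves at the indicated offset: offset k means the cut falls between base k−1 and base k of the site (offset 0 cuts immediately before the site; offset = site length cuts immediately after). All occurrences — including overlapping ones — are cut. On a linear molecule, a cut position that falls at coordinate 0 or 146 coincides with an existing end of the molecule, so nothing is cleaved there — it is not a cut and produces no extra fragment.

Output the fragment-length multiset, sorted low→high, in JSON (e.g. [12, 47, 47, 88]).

Per-enzyme occurrences:
  BxoII ATTAG/0: at [33, 42, 47, 80, 132] ⇒ [33, 42, 47, 80, 132]
  ZebVI GACTTATG/4: at [19, 65, 117, 137] ⇒ [23, 69, 121, 141]
  XjeI GATGAA/2: at [55, 111] ⇒ [57, 113]
  DwuIII CTCAT/3: at [12, 75, 98] ⇒ [15, 78, 101]
  JekX (CGTTCA, off=6): no sites

Pooled cuts: [15, 23, 33, 42, 47, 57, 69, 78, 80, 101, 113, 121, 132, 141]

Fragments:
  [0,15): 15 bp
  [15,23): 8 bp
  [23,33): 10 bp
  [33,42): 9 bp
  [42,47): 5 bp
  [47,57): 10 bp
  [57,69): 12 bp
  [69,78): 9 bp
  [78,80): 2 bp
  [80,101): 21 bp
  [101,113): 12 bp
  [113,121): 8 bp
  [121,132): 11 bp
  [132,141): 9 bp
  [141,146): 5 bp

[2,5,5,8,8,9,9,9,10,10,11,12,12,15,21]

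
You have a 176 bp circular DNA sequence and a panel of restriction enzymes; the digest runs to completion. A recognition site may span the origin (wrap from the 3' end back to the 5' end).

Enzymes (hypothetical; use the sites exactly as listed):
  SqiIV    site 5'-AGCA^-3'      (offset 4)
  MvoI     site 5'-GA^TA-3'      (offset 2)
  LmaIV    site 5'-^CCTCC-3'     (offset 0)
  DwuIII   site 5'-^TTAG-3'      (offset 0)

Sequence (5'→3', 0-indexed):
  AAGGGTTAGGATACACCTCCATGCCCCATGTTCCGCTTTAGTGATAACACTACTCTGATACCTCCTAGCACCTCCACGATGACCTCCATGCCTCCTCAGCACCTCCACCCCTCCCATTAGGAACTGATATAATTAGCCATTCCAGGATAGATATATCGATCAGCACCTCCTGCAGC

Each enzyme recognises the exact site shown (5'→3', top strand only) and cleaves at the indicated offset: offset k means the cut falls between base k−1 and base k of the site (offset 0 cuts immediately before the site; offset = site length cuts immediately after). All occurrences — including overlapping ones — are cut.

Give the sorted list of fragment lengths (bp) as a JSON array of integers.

[2,4,4,4,5,6,7,7,8,8,10,11,11,12,12,14,14,15,22]

Site scan:
  SqiIV (AGCA, off=4): starts [66, 97, 161, 173] → cuts [1, 70, 101, 165]
  MvoI (GATA, off=2): starts [9, 42, 56, 125, 145, 149] → cuts [11, 44, 58, 127, 147, 151]
  LmaIV (CCTCC, off=0): starts [15, 60, 70, 82, 90, 101, 109, 165] → cuts [15, 60, 70, 82, 90, 101, 109, 165]
  DwuIII (TTAG, off=0): starts [5, 37, 116, 132] → cuts [5, 37, 116, 132]

All cut coordinates (distinct, sorted): [1, 5, 11, 15, 37, 44, 58, 60, 70, 82, 90, 101, 109, 116, 127, 132, 147, 151, 165]

Fragment lengths:
  1→5: 4 bp
  5→11: 6 bp
  11→15: 4 bp
  15→37: 22 bp
  37→44: 7 bp
  44→58: 14 bp
  58→60: 2 bp
  60→70: 10 bp
  70→82: 12 bp
  82→90: 8 bp
  90→101: 11 bp
  101→109: 8 bp
  109→116: 7 bp
  116→127: 11 bp
  127→132: 5 bp
  132→147: 15 bp
  147→151: 4 bp
  151→165: 14 bp
  165→1 (wrap): 176-165+1 = 12 bp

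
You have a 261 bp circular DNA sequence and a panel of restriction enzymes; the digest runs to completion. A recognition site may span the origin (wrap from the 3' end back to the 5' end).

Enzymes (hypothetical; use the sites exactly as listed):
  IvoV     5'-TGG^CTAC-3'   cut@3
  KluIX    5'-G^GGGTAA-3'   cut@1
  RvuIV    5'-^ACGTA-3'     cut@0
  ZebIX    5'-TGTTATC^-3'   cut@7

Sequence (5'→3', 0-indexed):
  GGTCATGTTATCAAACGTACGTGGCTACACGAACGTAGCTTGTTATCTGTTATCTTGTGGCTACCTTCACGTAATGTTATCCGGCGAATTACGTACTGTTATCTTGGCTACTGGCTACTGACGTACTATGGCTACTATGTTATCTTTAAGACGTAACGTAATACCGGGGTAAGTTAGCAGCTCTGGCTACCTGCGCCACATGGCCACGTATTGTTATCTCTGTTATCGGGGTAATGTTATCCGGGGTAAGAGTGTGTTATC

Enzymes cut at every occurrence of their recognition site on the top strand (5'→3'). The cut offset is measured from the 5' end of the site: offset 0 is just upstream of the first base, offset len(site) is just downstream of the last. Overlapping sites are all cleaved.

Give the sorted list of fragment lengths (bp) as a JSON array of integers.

Site scan:
  IvoV TGGCTAC/3: at [21, 57, 104, 111, 128, 183] ⇒ [24, 60, 107, 114, 131, 186]
  KluIX GGGGTAA/1: at [165, 227, 242] ⇒ [166, 228, 243]
  RvuIV ACGTA/0: at [14, 32, 68, 90, 120, 150, 155, 205] ⇒ [14, 32, 68, 90, 120, 150, 155, 205]
  ZebIX TGTTATC/7: at [5, 40, 47, 74, 96, 137, 211, 220, 234, 254] ⇒ [0, 12, 47, 54, 81, 103, 144, 218, 227, 241]

Pooled cuts: [0, 12, 14, 24, 32, 47, 54, 60, 68, 81, 90, 103, 107, 114, 120, 131, 144, 150, 155, 166, 186, 205, 218, 227, 228, 241, 243]

Fragment lengths:
  0→12: 12 bp
  12→14: 2 bp
  14→24: 10 bp
  24→32: 8 bp
  32→47: 15 bp
  47→54: 7 bp
  54→60: 6 bp
  60→68: 8 bp
  68→81: 13 bp
  81→90: 9 bp
  90→103: 13 bp
  103→107: 4 bp
  107→114: 7 bp
  114→120: 6 bp
  120→131: 11 bp
  131→144: 13 bp
  144→150: 6 bp
  150→155: 5 bp
  155→166: 11 bp
  166→186: 20 bp
  186→205: 19 bp
  205→218: 13 bp
  218→227: 9 bp
  227→228: 1 bp
  228→241: 13 bp
  241→243: 2 bp
  243→0 (wrap): 261-243+0 = 18 bp

[1,2,2,4,5,6,6,6,7,7,8,8,9,9,10,11,11,12,13,13,13,13,13,15,18,19,20]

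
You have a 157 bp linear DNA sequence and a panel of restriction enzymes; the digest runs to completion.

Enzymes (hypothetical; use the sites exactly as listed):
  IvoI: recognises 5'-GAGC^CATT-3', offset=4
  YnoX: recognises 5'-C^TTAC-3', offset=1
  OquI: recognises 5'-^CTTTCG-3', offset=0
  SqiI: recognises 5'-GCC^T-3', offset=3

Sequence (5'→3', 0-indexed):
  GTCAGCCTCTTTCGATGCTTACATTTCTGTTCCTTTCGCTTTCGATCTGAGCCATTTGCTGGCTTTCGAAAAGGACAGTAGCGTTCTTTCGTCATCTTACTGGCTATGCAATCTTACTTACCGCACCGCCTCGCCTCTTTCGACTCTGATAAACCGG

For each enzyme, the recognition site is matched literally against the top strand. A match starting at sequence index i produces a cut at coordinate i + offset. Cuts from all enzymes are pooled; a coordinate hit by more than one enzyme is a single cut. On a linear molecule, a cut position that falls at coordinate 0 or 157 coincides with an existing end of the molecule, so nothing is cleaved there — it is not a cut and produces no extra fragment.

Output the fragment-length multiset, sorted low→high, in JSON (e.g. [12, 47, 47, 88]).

Scan for sites:
  IvoI GAGCCATT/4: at [48] ⇒ [52]
  YnoX CTTAC/1: at [17, 95, 112, 116] ⇒ [18, 96, 113, 117]
  OquI CTTTCG/0: at [8, 32, 38, 62, 85, 136] ⇒ [8, 32, 38, 62, 85, 136]
  SqiI GCCT/3: at [4, 127, 132] ⇒ [7, 130, 135]

Pooled cuts: [7, 8, 18, 32, 38, 52, 62, 85, 96, 113, 117, 130, 135, 136]

Fragments:
  [0,7): 7 bp
  [7,8): 1 bp
  [8,18): 10 bp
  [18,32): 14 bp
  [32,38): 6 bp
  [38,52): 14 bp
  [52,62): 10 bp
  [62,85): 23 bp
  [85,96): 11 bp
  [96,113): 17 bp
  [113,117): 4 bp
  [117,130): 13 bp
  [130,135): 5 bp
  [135,136): 1 bp
  [136,157): 21 bp

[1,1,4,5,6,7,10,10,11,13,14,14,17,21,23]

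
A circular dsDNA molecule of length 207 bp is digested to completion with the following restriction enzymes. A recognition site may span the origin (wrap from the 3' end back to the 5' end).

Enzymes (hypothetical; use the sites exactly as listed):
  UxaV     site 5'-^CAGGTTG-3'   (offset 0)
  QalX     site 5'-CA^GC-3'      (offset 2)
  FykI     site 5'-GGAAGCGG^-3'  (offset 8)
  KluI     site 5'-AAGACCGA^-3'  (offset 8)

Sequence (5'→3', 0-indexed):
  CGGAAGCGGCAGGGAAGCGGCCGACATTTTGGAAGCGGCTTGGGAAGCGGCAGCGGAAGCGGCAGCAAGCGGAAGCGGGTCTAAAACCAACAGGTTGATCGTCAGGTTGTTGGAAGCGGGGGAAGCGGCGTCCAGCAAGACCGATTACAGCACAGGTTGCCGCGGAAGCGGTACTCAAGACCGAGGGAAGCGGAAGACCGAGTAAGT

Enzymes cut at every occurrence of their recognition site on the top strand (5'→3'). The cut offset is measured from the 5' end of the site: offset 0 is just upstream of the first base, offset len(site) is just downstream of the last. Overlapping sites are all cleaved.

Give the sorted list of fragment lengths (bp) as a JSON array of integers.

[2,2,3,5,6,8,9,9,10,10,11,12,12,12,13,14,15,17,18,19]

Site scan:
  UxaV CAGGTTG/0: at [90, 102, 152] ⇒ [90, 102, 152]
  QalX CAGC/2: at [50, 62, 132, 147] ⇒ [52, 64, 134, 149]
  FykI GGAAGCGG/8: at [1, 12, 30, 42, 54, 70, 111, 120, 163, 185] ⇒ [9, 20, 38, 50, 62, 78, 119, 128, 171, 193]
  KluI AAGACCGA/8: at [136, 176, 193] ⇒ [144, 184, 201]

Pooled cuts: [9, 20, 38, 50, 52, 62, 64, 78, 90, 102, 119, 128, 134, 144, 149, 152, 171, 184, 193, 201]

Fragments:
  9→20: 11 bp
  20→38: 18 bp
  38→50: 12 bp
  50→52: 2 bp
  52→62: 10 bp
  62→64: 2 bp
  64→78: 14 bp
  78→90: 12 bp
  90→102: 12 bp
  102→119: 17 bp
  119→128: 9 bp
  128→134: 6 bp
  134→144: 10 bp
  144→149: 5 bp
  149→152: 3 bp
  152→171: 19 bp
  171→184: 13 bp
  184→193: 9 bp
  193→201: 8 bp
  201→9 (wrap): 207-201+9 = 15 bp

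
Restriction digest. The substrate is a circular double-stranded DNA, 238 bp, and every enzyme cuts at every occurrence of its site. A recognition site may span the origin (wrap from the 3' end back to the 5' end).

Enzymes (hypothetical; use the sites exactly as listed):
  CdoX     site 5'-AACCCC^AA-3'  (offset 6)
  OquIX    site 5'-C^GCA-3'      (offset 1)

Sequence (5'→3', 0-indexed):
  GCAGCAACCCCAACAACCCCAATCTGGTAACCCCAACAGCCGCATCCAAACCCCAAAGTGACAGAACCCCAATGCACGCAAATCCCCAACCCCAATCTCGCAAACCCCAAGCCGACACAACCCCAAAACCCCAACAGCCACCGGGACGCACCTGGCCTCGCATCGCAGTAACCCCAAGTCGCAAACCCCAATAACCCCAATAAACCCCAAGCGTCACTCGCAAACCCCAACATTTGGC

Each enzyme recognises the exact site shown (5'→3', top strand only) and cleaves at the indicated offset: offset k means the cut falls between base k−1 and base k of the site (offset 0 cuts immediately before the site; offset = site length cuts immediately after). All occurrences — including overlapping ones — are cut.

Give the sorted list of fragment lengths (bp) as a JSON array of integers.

[5,5,6,7,7,8,9,9,9,9,9,10,10,11,11,11,12,13,14,15,16,16,16]

Scan for sites:
  CdoX AACCCCAA/6: at [5, 14, 28, 48, 64, 87, 102, 118, 126, 169, 183, 192, 202, 222] ⇒ [11, 20, 34, 54, 70, 93, 108, 124, 132, 175, 189, 198, 208, 228]
  OquIX CGCA/1: at [40, 76, 98, 146, 158, 163, 179, 218, 237] ⇒ [0, 41, 77, 99, 147, 159, 164, 180, 219]

Pooled cuts: [0, 11, 20, 34, 41, 54, 70, 77, 93, 99, 108, 124, 132, 147, 159, 164, 175, 180, 189, 198, 208, 219, 228]

Fragments:
  0→11: 11 bp
  11→20: 9 bp
  20→34: 14 bp
  34→41: 7 bp
  41→54: 13 bp
  54→70: 16 bp
  70→77: 7 bp
  77→93: 16 bp
  93→99: 6 bp
  99→108: 9 bp
  108→124: 16 bp
  124→132: 8 bp
  132→147: 15 bp
  147→159: 12 bp
  159→164: 5 bp
  164→175: 11 bp
  175→180: 5 bp
  180→189: 9 bp
  189→198: 9 bp
  198→208: 10 bp
  208→219: 11 bp
  219→228: 9 bp
  228→0 (wrap): 238-228+0 = 10 bp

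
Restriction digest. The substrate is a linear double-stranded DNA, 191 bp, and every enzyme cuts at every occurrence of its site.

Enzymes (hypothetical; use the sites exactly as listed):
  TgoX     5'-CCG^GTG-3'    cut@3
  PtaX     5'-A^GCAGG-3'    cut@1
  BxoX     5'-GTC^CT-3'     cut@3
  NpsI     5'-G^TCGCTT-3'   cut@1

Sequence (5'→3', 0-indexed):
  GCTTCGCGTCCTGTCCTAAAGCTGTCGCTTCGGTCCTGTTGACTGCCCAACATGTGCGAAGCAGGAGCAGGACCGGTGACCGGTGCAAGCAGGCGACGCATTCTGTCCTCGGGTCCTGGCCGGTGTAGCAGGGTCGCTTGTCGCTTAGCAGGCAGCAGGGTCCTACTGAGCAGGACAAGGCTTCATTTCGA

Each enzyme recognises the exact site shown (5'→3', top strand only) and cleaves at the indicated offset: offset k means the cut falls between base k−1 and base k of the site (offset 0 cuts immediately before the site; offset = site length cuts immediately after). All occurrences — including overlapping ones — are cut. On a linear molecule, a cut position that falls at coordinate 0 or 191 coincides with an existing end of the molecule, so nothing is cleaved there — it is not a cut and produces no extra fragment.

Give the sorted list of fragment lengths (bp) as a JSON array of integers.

Scan for sites:
  TgoX CCGGTG/3: at [72, 79, 119] ⇒ [75, 82, 122]
  PtaX AGCAGG/1: at [59, 65, 87, 126, 146, 153, 168] ⇒ [60, 66, 88, 127, 147, 154, 169]
  BxoX GTCCT/3: at [7, 12, 32, 104, 112, 159] ⇒ [10, 15, 35, 107, 115, 162]
  NpsI GTCGCTT/1: at [23, 132, 139] ⇒ [24, 133, 140]

Pooled cuts: [10, 15, 24, 35, 60, 66, 75, 82, 88, 107, 115, 122, 127, 133, 140, 147, 154, 162, 169]

Fragment lengths:
  [0,10): 10 bp
  [10,15): 5 bp
  [15,24): 9 bp
  [24,35): 11 bp
  [35,60): 25 bp
  [60,66): 6 bp
  [66,75): 9 bp
  [75,82): 7 bp
  [82,88): 6 bp
  [88,107): 19 bp
  [107,115): 8 bp
  [115,122): 7 bp
  [122,127): 5 bp
  [127,133): 6 bp
  [133,140): 7 bp
  [140,147): 7 bp
  [147,154): 7 bp
  [154,162): 8 bp
  [162,169): 7 bp
  [169,191): 22 bp

[5,5,6,6,6,7,7,7,7,7,7,8,8,9,9,10,11,19,22,25]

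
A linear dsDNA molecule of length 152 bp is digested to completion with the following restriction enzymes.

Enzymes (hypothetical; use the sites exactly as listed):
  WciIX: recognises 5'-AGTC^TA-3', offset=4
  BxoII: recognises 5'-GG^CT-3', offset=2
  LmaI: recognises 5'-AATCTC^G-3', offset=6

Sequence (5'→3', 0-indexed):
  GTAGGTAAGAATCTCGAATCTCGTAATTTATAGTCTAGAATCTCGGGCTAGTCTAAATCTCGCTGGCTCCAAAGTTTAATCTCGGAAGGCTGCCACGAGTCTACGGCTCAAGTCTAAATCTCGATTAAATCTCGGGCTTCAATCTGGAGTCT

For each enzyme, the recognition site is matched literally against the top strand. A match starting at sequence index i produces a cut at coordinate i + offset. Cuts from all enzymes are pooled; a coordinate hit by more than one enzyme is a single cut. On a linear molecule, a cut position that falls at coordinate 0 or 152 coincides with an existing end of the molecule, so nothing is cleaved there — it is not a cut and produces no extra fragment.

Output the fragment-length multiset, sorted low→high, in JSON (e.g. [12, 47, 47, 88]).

Site scan:
  WciIX AGTCTA/4: at [31, 49, 97, 110] ⇒ [35, 53, 101, 114]
  BxoII GGCT/2: at [45, 64, 87, 104, 134] ⇒ [47, 66, 89, 106, 136]
  LmaI AATCTCG/6: at [9, 16, 38, 55, 77, 116, 127] ⇒ [15, 22, 44, 61, 83, 122, 133]

Pooled cuts: [15, 22, 35, 44, 47, 53, 61, 66, 83, 89, 101, 106, 114, 122, 133, 136]

Fragment lengths:
  [0,15): 15 bp
  [15,22): 7 bp
  [22,35): 13 bp
  [35,44): 9 bp
  [44,47): 3 bp
  [47,53): 6 bp
  [53,61): 8 bp
  [61,66): 5 bp
  [66,83): 17 bp
  [83,89): 6 bp
  [89,101): 12 bp
  [101,106): 5 bp
  [106,114): 8 bp
  [114,122): 8 bp
  [122,133): 11 bp
  [133,136): 3 bp
  [136,152): 16 bp

[3,3,5,5,6,6,7,8,8,8,9,11,12,13,15,16,17]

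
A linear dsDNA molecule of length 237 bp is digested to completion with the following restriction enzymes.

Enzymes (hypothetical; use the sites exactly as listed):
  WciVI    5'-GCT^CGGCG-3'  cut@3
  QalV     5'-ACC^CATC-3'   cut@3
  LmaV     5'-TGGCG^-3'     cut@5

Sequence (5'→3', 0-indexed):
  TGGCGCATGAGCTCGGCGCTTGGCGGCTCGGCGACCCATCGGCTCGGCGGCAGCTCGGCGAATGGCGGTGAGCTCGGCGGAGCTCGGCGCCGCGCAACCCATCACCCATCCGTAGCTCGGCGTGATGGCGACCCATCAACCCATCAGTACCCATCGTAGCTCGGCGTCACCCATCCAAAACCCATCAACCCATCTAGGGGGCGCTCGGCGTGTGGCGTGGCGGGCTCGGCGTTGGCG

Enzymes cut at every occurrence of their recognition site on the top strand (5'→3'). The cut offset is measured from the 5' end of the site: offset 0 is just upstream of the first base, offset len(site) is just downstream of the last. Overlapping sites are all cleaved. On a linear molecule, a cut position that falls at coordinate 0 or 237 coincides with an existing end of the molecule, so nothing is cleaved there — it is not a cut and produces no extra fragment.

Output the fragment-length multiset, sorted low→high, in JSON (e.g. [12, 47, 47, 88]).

Site scan:
  WciVI GCTCGGCG/3: at [10, 25, 41, 52, 71, 81, 114, 158, 202, 223] ⇒ [13, 28, 44, 55, 74, 84, 117, 161, 205, 226]
  QalV ACCCATC/3: at [33, 96, 103, 130, 138, 148, 168, 179, 187] ⇒ [36, 99, 106, 133, 141, 151, 171, 182, 190]
  LmaV TGGCG/5: at [0, 20, 62, 125, 212, 217, 232] ⇒ [5, 25, 67, 130, 217, 222] (position 237 is a terminus of the linear molecule — no cut)

Pooled cuts: [5, 13, 25, 28, 36, 44, 55, 67, 74, 84, 99, 106, 117, 130, 133, 141, 151, 161, 171, 182, 190, 205, 217, 222, 226]

Fragment lengths:
  [0,5): 5 bp
  [5,13): 8 bp
  [13,25): 12 bp
  [25,28): 3 bp
  [28,36): 8 bp
  [36,44): 8 bp
  [44,55): 11 bp
  [55,67): 12 bp
  [67,74): 7 bp
  [74,84): 10 bp
  [84,99): 15 bp
  [99,106): 7 bp
  [106,117): 11 bp
  [117,130): 13 bp
  [130,133): 3 bp
  [133,141): 8 bp
  [141,151): 10 bp
  [151,161): 10 bp
  [161,171): 10 bp
  [171,182): 11 bp
  [182,190): 8 bp
  [190,205): 15 bp
  [205,217): 12 bp
  [217,222): 5 bp
  [222,226): 4 bp
  [226,237): 11 bp

[3,3,4,5,5,7,7,8,8,8,8,8,10,10,10,10,11,11,11,11,12,12,12,13,15,15]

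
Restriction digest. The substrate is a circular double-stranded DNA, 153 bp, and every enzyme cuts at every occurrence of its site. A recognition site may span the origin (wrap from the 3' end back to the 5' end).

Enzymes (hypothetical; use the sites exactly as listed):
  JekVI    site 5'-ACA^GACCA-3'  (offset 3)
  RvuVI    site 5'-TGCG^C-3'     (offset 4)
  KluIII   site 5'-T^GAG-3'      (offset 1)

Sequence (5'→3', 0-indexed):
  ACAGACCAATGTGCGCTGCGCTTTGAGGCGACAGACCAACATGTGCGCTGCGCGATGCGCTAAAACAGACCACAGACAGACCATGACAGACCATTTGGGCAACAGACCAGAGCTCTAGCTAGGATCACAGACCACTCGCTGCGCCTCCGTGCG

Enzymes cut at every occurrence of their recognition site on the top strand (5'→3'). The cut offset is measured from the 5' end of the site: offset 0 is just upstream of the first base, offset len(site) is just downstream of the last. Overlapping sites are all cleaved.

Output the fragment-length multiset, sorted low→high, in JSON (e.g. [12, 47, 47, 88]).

[4,5,5,7,8,9,10,11,12,13,14,14,16,25]

Scan for sites:
  JekVI (ACAGACCA, off=3): starts [0, 30, 64, 75, 85, 101, 126] → cuts [3, 33, 67, 78, 88, 104, 129]
  RvuVI (TGCGC, off=4): starts [11, 16, 43, 48, 55, 139] → cuts [15, 20, 47, 52, 59, 143]
  KluIII (TGAG, off=1): starts [23] → cuts [24]

All cut coordinates (distinct, sorted): [3, 15, 20, 24, 33, 47, 52, 59, 67, 78, 88, 104, 129, 143]

Fragment lengths:
  3→15: 12 bp
  15→20: 5 bp
  20→24: 4 bp
  24→33: 9 bp
  33→47: 14 bp
  47→52: 5 bp
  52→59: 7 bp
  59→67: 8 bp
  67→78: 11 bp
  78→88: 10 bp
  88→104: 16 bp
  104→129: 25 bp
  129→143: 14 bp
  143→3 (wrap): 153-143+3 = 13 bp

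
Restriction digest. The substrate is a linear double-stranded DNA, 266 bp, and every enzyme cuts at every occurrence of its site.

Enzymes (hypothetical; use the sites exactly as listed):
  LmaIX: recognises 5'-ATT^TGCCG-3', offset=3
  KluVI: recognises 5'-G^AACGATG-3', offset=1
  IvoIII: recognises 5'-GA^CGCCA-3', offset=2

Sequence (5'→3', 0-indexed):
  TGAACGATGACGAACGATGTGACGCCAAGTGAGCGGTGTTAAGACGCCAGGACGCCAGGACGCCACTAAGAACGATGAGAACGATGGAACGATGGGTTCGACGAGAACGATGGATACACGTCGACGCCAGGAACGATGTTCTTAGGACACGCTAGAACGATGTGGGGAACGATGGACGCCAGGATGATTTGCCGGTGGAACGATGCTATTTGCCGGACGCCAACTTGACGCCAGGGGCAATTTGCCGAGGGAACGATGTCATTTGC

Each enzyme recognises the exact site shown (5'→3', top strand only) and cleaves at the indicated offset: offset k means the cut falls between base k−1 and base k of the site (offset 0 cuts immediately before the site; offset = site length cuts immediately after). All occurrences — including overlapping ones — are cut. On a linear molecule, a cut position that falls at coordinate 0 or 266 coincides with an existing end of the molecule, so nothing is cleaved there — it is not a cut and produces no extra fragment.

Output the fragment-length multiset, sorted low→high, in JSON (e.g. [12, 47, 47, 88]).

[2,7,7,8,8,8,9,9,9,9,10,10,10,11,12,12,13,14,15,18,19,22,24]

Scan for sites:
  LmaIX ATTTGCCG/3: at [186, 207, 239] ⇒ [189, 210, 242]
  KluVI GAACGATG/1: at [1, 11, 69, 78, 86, 104, 130, 154, 166, 197, 250] ⇒ [2, 12, 70, 79, 87, 105, 131, 155, 167, 198, 251]
  IvoIII GACGCCA/2: at [20, 42, 50, 58, 122, 174, 215, 226] ⇒ [22, 44, 52, 60, 124, 176, 217, 228]

Pooled cuts: [2, 12, 22, 44, 52, 60, 70, 79, 87, 105, 124, 131, 155, 167, 176, 189, 198, 210, 217, 228, 242, 251]

Fragment lengths:
  [0,2): 2 bp
  [2,12): 10 bp
  [12,22): 10 bp
  [22,44): 22 bp
  [44,52): 8 bp
  [52,60): 8 bp
  [60,70): 10 bp
  [70,79): 9 bp
  [79,87): 8 bp
  [87,105): 18 bp
  [105,124): 19 bp
  [124,131): 7 bp
  [131,155): 24 bp
  [155,167): 12 bp
  [167,176): 9 bp
  [176,189): 13 bp
  [189,198): 9 bp
  [198,210): 12 bp
  [210,217): 7 bp
  [217,228): 11 bp
  [228,242): 14 bp
  [242,251): 9 bp
  [251,266): 15 bp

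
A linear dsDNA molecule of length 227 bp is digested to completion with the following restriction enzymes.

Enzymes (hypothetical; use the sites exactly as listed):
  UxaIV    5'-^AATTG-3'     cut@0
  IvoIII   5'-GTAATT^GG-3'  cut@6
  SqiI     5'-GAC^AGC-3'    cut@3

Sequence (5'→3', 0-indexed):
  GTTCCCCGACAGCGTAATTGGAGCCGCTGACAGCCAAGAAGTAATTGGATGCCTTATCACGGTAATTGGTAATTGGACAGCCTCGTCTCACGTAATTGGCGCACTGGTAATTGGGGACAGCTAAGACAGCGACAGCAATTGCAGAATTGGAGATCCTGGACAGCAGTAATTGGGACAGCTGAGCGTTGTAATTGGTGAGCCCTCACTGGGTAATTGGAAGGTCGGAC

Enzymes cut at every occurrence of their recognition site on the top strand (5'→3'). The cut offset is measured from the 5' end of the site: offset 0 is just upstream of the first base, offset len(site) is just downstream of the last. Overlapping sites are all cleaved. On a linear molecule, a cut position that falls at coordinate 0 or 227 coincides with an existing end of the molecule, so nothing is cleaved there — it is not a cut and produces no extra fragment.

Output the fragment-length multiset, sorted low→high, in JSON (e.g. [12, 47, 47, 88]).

[3,3,4,4,4,4,4,4,4,4,4,4,5,5,6,6,6,8,9,10,11,11,12,12,13,15,17,17,18]

Scan for sites:
  UxaIV AATTG/0: at [15, 42, 63, 70, 93, 108, 136, 144, 167, 189, 211] ⇒ [15, 42, 63, 70, 93, 108, 136, 144, 167, 189, 211]
  IvoIII GTAATTGG/6: at [13, 40, 61, 68, 91, 106, 165, 187, 209] ⇒ [19, 46, 67, 74, 97, 112, 171, 193, 215]
  SqiI GACAGC/3: at [7, 28, 75, 115, 124, 130, 158, 173] ⇒ [10, 31, 78, 118, 127, 133, 161, 176]

All cut coordinates (distinct, sorted): [10, 15, 19, 31, 42, 46, 63, 67, 70, 74, 78, 93, 97, 108, 112, 118, 127, 133, 136, 144, 161, 167, 171, 176, 189, 193, 211, 215]

Fragment lengths:
  [0,10): 10 bp
  [10,15): 5 bp
  [15,19): 4 bp
  [19,31): 12 bp
  [31,42): 11 bp
  [42,46): 4 bp
  [46,63): 17 bp
  [63,67): 4 bp
  [67,70): 3 bp
  [70,74): 4 bp
  [74,78): 4 bp
  [78,93): 15 bp
  [93,97): 4 bp
  [97,108): 11 bp
  [108,112): 4 bp
  [112,118): 6 bp
  [118,127): 9 bp
  [127,133): 6 bp
  [133,136): 3 bp
  [136,144): 8 bp
  [144,161): 17 bp
  [161,167): 6 bp
  [167,171): 4 bp
  [171,176): 5 bp
  [176,189): 13 bp
  [189,193): 4 bp
  [193,211): 18 bp
  [211,215): 4 bp
  [215,227): 12 bp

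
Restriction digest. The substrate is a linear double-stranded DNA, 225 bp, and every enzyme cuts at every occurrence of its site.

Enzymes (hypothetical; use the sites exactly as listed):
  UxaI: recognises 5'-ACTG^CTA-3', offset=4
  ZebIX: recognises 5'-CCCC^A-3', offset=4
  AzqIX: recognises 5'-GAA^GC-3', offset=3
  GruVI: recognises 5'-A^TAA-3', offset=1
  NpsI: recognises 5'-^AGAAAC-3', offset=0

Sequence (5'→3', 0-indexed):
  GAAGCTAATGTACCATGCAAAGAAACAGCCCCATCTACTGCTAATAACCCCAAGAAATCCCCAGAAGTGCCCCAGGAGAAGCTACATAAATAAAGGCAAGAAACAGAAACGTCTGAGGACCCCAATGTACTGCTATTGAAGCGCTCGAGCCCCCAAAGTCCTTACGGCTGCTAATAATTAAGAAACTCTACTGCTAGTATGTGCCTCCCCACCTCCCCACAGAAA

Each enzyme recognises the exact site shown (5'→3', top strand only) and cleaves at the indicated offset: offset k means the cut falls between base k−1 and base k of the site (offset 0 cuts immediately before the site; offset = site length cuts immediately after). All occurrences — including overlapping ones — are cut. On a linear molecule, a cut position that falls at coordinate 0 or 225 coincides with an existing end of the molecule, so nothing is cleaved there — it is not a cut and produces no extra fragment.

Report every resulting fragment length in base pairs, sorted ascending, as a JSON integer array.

Site scan:
  UxaI ACTGCTA/4: at [36, 128, 189] ⇒ [40, 132, 193]
  ZebIX CCCCA/4: at [28, 47, 58, 69, 119, 150, 206, 214] ⇒ [32, 51, 62, 73, 123, 154, 210, 218]
  AzqIX GAAGC/3: at [0, 77, 137] ⇒ [3, 80, 140]
  GruVI ATAA/1: at [43, 85, 89, 173] ⇒ [44, 86, 90, 174]
  NpsI AGAAAC/0: at [20, 98, 104, 180] ⇒ [20, 98, 104, 180]

All cut coordinates (distinct, sorted): [3, 20, 32, 40, 44, 51, 62, 73, 80, 86, 90, 98, 104, 123, 132, 140, 154, 174, 180, 193, 210, 218]

Fragment lengths:
  [0,3): 3 bp
  [3,20): 17 bp
  [20,32): 12 bp
  [32,40): 8 bp
  [40,44): 4 bp
  [44,51): 7 bp
  [51,62): 11 bp
  [62,73): 11 bp
  [73,80): 7 bp
  [80,86): 6 bp
  [86,90): 4 bp
  [90,98): 8 bp
  [98,104): 6 bp
  [104,123): 19 bp
  [123,132): 9 bp
  [132,140): 8 bp
  [140,154): 14 bp
  [154,174): 20 bp
  [174,180): 6 bp
  [180,193): 13 bp
  [193,210): 17 bp
  [210,218): 8 bp
  [218,225): 7 bp

[3,4,4,6,6,6,7,7,7,8,8,8,8,9,11,11,12,13,14,17,17,19,20]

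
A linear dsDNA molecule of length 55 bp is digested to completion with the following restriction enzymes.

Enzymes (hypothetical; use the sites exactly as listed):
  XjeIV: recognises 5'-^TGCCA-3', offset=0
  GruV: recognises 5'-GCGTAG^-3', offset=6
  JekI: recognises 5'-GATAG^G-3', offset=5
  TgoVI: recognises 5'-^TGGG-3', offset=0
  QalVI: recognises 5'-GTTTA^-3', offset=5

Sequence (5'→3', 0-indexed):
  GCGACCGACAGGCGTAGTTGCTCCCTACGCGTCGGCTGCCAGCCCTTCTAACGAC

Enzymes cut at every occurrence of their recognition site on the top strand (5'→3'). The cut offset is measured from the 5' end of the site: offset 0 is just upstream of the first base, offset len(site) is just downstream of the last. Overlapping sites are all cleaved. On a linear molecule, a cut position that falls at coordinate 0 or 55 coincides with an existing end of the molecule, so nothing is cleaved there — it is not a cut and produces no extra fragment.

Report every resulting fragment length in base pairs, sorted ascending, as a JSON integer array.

[17,19,19]

Scan for sites:
  XjeIV (TGCCA, off=0): starts [36] → cuts [36]
  GruV (GCGTAG, off=6): starts [11] → cuts [17]
  JekI (GATAGG, off=5): no sites
  TgoVI (TGGG, off=0): no sites
  QalVI (GTTTA, off=5): no sites

All cut coordinates (distinct, sorted): [17, 36]

Fragments:
  [0,17): 17 bp
  [17,36): 19 bp
  [36,55): 19 bp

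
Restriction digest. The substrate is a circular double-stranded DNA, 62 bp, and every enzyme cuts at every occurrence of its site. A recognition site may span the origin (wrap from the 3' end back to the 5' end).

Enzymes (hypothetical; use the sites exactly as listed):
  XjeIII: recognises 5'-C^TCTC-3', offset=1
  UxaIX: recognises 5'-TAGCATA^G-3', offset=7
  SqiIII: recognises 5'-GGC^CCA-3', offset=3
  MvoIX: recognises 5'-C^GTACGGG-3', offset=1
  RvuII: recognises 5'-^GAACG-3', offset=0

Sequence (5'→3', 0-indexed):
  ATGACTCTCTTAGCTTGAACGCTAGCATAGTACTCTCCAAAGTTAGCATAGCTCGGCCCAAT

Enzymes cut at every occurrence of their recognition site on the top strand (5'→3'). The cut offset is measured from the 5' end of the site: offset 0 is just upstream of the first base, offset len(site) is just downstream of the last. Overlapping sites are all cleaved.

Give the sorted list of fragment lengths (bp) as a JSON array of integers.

Per-enzyme occurrences:
  XjeIII CTCTC/1: at [4, 32] ⇒ [5, 33]
  UxaIX TAGCATAG/7: at [22, 43] ⇒ [29, 50]
  SqiIII GGCCCA/3: at [54] ⇒ [57]
  MvoIX (CGTACGGG, off=1): no sites
  RvuII GAACG/0: at [16] ⇒ [16]

Pooled cuts: [5, 16, 29, 33, 50, 57]

Fragments:
  5→16: 11 bp
  16→29: 13 bp
  29→33: 4 bp
  33→50: 17 bp
  50→57: 7 bp
  57→5 (wrap): 62-57+5 = 10 bp

[4,7,10,11,13,17]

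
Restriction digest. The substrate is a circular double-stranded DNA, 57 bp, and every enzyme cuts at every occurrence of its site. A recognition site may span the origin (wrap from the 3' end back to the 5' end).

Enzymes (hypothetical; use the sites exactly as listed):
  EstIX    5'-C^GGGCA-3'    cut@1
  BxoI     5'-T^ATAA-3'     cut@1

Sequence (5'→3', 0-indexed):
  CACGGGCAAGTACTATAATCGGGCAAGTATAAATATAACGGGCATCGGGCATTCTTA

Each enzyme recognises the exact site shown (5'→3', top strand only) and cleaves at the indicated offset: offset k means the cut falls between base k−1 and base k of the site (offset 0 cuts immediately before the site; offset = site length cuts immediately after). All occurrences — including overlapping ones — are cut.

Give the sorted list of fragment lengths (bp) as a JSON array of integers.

[5,6,6,7,8,11,14]

Site scan:
  EstIX (CGGGCA, off=1): starts [2, 19, 38, 45] → cuts [3, 20, 39, 46]
  BxoI (TATAA, off=1): starts [13, 27, 33] → cuts [14, 28, 34]

All cut coordinates (distinct, sorted): [3, 14, 20, 28, 34, 39, 46]

Fragments:
  3→14: 11 bp
  14→20: 6 bp
  20→28: 8 bp
  28→34: 6 bp
  34→39: 5 bp
  39→46: 7 bp
  46→3 (wrap): 57-46+3 = 14 bp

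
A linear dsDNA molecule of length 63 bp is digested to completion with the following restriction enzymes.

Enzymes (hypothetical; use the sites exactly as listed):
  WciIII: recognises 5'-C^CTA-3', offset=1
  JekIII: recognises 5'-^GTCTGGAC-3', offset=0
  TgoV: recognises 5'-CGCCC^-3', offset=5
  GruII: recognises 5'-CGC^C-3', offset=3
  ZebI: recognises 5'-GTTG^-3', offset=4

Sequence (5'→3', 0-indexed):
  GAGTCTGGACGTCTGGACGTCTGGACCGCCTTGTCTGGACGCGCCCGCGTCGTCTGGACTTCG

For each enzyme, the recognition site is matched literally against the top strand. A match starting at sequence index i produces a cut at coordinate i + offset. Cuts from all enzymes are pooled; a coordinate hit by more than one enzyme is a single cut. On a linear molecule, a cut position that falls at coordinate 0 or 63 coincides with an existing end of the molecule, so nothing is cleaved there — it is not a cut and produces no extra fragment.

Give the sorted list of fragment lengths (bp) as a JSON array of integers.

Scan for sites:
  WciIII (CCTA, off=1): no sites
  JekIII GTCTGGAC/0: at [2, 10, 18, 32, 51] ⇒ [2, 10, 18, 32, 51]
  TgoV CGCCC/5: at [41] ⇒ [46]
  GruII CGCC/3: at [26, 41] ⇒ [29, 44]
  ZebI (GTTG, off=4): no sites

All cut coordinates (distinct, sorted): [2, 10, 18, 29, 32, 44, 46, 51]

Fragments:
  [0,2): 2 bp
  [2,10): 8 bp
  [10,18): 8 bp
  [18,29): 11 bp
  [29,32): 3 bp
  [32,44): 12 bp
  [44,46): 2 bp
  [46,51): 5 bp
  [51,63): 12 bp

[2,2,3,5,8,8,11,12,12]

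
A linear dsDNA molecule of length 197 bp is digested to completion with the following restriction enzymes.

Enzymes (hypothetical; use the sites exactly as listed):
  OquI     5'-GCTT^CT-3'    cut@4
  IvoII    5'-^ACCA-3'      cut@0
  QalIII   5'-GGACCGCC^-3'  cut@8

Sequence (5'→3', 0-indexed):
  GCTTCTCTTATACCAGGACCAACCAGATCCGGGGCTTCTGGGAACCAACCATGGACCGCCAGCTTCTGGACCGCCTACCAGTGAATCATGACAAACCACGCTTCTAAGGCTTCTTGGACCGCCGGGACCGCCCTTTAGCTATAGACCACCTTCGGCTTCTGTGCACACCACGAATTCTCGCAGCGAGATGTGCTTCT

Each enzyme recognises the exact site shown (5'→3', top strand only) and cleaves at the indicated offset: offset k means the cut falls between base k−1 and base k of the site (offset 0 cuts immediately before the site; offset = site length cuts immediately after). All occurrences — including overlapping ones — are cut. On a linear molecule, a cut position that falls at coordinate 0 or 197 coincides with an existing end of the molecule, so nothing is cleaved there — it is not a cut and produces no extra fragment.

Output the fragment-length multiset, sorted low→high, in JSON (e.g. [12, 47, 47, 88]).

Site scan:
  OquI GCTTCT/4: at [0, 33, 61, 99, 108, 154, 191] ⇒ [4, 37, 65, 103, 112, 158, 195]
  IvoII ACCA/0: at [11, 17, 21, 43, 47, 76, 94, 144, 166] ⇒ [11, 17, 21, 43, 47, 76, 94, 144, 166]
  QalIII GGACCGCC/8: at [52, 67, 115, 124] ⇒ [60, 75, 123, 132]

All cut coordinates (distinct, sorted): [4, 11, 17, 21, 37, 43, 47, 60, 65, 75, 76, 94, 103, 112, 123, 132, 144, 158, 166, 195]

Fragment lengths:
  [0,4): 4 bp
  [4,11): 7 bp
  [11,17): 6 bp
  [17,21): 4 bp
  [21,37): 16 bp
  [37,43): 6 bp
  [43,47): 4 bp
  [47,60): 13 bp
  [60,65): 5 bp
  [65,75): 10 bp
  [75,76): 1 bp
  [76,94): 18 bp
  [94,103): 9 bp
  [103,112): 9 bp
  [112,123): 11 bp
  [123,132): 9 bp
  [132,144): 12 bp
  [144,158): 14 bp
  [158,166): 8 bp
  [166,195): 29 bp
  [195,197): 2 bp

[1,2,4,4,4,5,6,6,7,8,9,9,9,10,11,12,13,14,16,18,29]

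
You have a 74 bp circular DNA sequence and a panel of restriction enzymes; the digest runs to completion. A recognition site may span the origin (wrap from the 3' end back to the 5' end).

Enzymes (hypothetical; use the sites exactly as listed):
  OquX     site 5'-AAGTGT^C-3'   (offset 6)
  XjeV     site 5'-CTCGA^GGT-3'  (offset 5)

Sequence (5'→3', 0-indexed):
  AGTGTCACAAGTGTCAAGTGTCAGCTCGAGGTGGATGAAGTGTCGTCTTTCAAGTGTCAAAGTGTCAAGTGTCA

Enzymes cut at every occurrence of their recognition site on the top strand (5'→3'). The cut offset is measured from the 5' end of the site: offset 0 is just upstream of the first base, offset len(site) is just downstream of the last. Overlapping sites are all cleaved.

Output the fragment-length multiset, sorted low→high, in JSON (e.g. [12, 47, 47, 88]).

Per-enzyme occurrences:
  OquX (AAGTGTC, off=6): starts [8, 15, 37, 51, 59, 66, 73] → cuts [5, 14, 21, 43, 57, 65, 72]
  XjeV (CTCGAGGT, off=5): starts [24] → cuts [29]

All cut coordinates (distinct, sorted): [5, 14, 21, 29, 43, 57, 65, 72]

Fragment lengths:
  5→14: 9 bp
  14→21: 7 bp
  21→29: 8 bp
  29→43: 14 bp
  43→57: 14 bp
  57→65: 8 bp
  65→72: 7 bp
  72→5 (wrap): 74-72+5 = 7 bp

[7,7,7,8,8,9,14,14]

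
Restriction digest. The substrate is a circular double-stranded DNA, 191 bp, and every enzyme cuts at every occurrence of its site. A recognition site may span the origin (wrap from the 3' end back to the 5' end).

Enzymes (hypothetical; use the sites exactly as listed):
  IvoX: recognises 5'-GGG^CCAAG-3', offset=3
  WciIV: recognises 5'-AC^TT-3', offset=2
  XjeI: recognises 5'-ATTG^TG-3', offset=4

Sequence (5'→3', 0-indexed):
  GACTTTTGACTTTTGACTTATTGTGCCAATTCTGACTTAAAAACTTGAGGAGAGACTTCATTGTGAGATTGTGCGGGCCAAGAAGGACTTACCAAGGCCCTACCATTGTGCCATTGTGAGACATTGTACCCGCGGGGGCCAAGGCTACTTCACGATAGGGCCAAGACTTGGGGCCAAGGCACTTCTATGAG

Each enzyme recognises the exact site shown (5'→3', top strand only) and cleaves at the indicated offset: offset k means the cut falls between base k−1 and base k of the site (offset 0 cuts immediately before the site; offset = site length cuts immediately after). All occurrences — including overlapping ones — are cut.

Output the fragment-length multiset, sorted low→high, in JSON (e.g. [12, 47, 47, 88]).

Site scan:
  IvoX (GGGCCAAG, off=3): starts [74, 135, 157, 170] → cuts [77, 138, 160, 173]
  WciIV (ACTT, off=2): starts [1, 8, 15, 34, 42, 54, 86, 146, 165, 180] → cuts [3, 10, 17, 36, 44, 56, 88, 148, 167, 182]
  XjeI (ATTGTG, off=4): starts [19, 59, 67, 104, 112] → cuts [23, 63, 71, 108, 116]

All cut coordinates (distinct, sorted): [3, 10, 17, 23, 36, 44, 56, 63, 71, 77, 88, 108, 116, 138, 148, 160, 167, 173, 182]

Fragments:
  3→10: 7 bp
  10→17: 7 bp
  17→23: 6 bp
  23→36: 13 bp
  36→44: 8 bp
  44→56: 12 bp
  56→63: 7 bp
  63→71: 8 bp
  71→77: 6 bp
  77→88: 11 bp
  88→108: 20 bp
  108→116: 8 bp
  116→138: 22 bp
  138→148: 10 bp
  148→160: 12 bp
  160→167: 7 bp
  167→173: 6 bp
  173→182: 9 bp
  182→3 (wrap): 191-182+3 = 12 bp

[6,6,6,7,7,7,7,8,8,8,9,10,11,12,12,12,13,20,22]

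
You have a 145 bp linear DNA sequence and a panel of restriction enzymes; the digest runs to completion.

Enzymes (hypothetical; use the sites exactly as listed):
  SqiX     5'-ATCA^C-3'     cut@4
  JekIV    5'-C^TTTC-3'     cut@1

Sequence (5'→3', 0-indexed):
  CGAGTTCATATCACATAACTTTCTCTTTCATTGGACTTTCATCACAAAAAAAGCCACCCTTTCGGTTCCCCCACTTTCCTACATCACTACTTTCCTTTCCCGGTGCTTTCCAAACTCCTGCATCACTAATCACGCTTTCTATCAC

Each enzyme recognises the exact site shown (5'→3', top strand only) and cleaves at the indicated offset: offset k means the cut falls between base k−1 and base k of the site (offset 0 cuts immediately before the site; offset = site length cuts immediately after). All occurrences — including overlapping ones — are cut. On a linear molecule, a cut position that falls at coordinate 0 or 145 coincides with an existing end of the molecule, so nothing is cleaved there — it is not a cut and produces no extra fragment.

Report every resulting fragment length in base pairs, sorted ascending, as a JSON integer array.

Per-enzyme occurrences:
  SqiX ATCAC/4: at [9, 40, 82, 121, 128, 140] ⇒ [13, 44, 86, 125, 132, 144]
  JekIV CTTTC/1: at [18, 24, 35, 58, 73, 89, 94, 105, 134] ⇒ [19, 25, 36, 59, 74, 90, 95, 106, 135]

All cut coordinates (distinct, sorted): [13, 19, 25, 36, 44, 59, 74, 86, 90, 95, 106, 125, 132, 135, 144]

Fragment lengths:
  [0,13): 13 bp
  [13,19): 6 bp
  [19,25): 6 bp
  [25,36): 11 bp
  [36,44): 8 bp
  [44,59): 15 bp
  [59,74): 15 bp
  [74,86): 12 bp
  [86,90): 4 bp
  [90,95): 5 bp
  [95,106): 11 bp
  [106,125): 19 bp
  [125,132): 7 bp
  [132,135): 3 bp
  [135,144): 9 bp
  [144,145): 1 bp

[1,3,4,5,6,6,7,8,9,11,11,12,13,15,15,19]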